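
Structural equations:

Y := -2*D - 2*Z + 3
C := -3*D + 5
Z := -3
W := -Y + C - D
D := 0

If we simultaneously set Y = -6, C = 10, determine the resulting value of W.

Setting Y = -6, C = 10 by intervention discards those variables' equations.
W = -Y + C - D  [with Y=-6, C=10, D=0]  = 16

16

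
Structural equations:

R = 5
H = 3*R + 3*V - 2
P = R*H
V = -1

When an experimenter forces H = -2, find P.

-10

The intervention breaks the incoming arrows to H: H = 3*R + 3*V - 2 no longer applies, and H = -2.
P = R*H  [with R=5, H=-2]  = -10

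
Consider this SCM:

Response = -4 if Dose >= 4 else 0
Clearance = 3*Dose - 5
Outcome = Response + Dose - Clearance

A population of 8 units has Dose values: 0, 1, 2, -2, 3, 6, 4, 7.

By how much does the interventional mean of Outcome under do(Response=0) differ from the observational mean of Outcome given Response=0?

do(Response=0) breaks Response's dependence on Dose. With Response=0 fixed, Outcome across the units is 5, 3, 1, 9, -1, -7, -3, -9, mean -0.25.
E[Outcome|Response=0] averages over only the 5 units with Response=0 (Dose = 0, 1, 2, -2, 3): Outcome = 5, 3, 1, 9, -1, mean 3.4.
Difference = -0.25 − 3.4 = -3.65.

-3.65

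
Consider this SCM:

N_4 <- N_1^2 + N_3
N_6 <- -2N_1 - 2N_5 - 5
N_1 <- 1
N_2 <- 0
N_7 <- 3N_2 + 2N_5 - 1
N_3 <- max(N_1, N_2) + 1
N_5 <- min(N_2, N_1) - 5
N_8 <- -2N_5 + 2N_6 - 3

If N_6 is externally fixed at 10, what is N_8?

Intervening sets N_6 = 10 and removes its equation (N_6 <- -2N_1 - 2N_5 - 5).
N_5 = min(N_2, N_1) - 5  [with N_2=0, N_1=1]  = -5
N_8 = -2N_5 + 2N_6 - 3  [with N_5=-5, N_6=10]  = 27

27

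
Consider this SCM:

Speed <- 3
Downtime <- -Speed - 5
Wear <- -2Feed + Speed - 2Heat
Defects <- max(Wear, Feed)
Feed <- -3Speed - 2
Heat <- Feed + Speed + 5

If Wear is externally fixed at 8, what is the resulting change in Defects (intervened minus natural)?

-23

Intervening sets Wear = 8 and removes its equation (Wear <- -2Feed + Speed - 2Heat).
Feed = -3Speed - 2  [with Speed=3]  = -11
Defects = max(Wear, Feed)  [with Wear=8, Feed=-11]  = 8
Without intervention: Feed = -3Speed - 2  [with Speed=3]  = -11; Heat = Feed + Speed + 5  [with Feed=-11, Speed=3]  = -3; Wear = -2Feed + Speed - 2Heat  [with Feed=-11, Speed=3, Heat=-3]  = 31; Defects = max(Wear, Feed)  [with Wear=31, Feed=-11]  = 31.
Change = 8 − 31 = -23.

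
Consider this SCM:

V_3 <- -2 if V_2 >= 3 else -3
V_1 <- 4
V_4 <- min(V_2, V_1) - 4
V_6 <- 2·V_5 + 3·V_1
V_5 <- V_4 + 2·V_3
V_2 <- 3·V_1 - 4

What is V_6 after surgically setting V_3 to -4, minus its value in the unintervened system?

The intervention breaks the incoming arrows to V_3: V_3 <- -2 if V_2 >= 3 else -3 no longer applies, and V_3 = -4.
V_2 = 3·V_1 - 4  [with V_1=4]  = 8
V_4 = min(V_2, V_1) - 4  [with V_2=8, V_1=4]  = 0
V_5 = V_4 + 2·V_3  [with V_4=0, V_3=-4]  = -8
V_6 = 2·V_5 + 3·V_1  [with V_5=-8, V_1=4]  = -4
Without intervention: V_2 = 3·V_1 - 4  [with V_1=4]  = 8; V_3 = -2 if V_2 >= 3 else -3  [with V_2=8]  = -2; V_4 = min(V_2, V_1) - 4  [with V_2=8, V_1=4]  = 0; V_5 = V_4 + 2·V_3  [with V_4=0, V_3=-2]  = -4; V_6 = 2·V_5 + 3·V_1  [with V_5=-4, V_1=4]  = 4.
Change = -4 − 4 = -8.

-8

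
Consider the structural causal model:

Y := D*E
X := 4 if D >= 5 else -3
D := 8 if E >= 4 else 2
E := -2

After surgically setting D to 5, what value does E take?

Under do(D=5), the mechanism D := 8 if E >= 4 else 2 is discarded; D is fixed at 5.
E is not downstream of the intervention, so its value is determined by the original equations.

-2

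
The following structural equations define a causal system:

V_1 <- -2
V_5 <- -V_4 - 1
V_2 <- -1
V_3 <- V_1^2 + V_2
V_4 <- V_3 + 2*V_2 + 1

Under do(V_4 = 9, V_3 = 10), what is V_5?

-10

The joint intervention fixes V_4 = 9, V_3 = 10, removing each variable's own equation.
V_5 = -V_4 - 1  [with V_4=9]  = -10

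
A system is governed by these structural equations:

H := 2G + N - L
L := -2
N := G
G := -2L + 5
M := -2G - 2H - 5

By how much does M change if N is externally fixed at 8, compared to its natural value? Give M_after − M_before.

2

do(N=8) replaces the equation N := G with the constant N = 8.
G = -2L + 5  [with L=-2]  = 9
H = 2G + N - L  [with G=9, N=8, L=-2]  = 28
M = -2G - 2H - 5  [with G=9, H=28]  = -79
Without intervention: G = -2L + 5  [with L=-2]  = 9; N = G  [with G=9]  = 9; H = 2G + N - L  [with G=9, N=9, L=-2]  = 29; M = -2G - 2H - 5  [with G=9, H=29]  = -81.
Change = -79 − (-81) = 2.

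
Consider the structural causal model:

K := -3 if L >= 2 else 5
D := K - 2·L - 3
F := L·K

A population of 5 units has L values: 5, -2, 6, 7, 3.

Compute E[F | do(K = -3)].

-11.4

The intervention sets K=-3 in all 5 units regardless of L. Recomputing F per unit gives -15, 6, -18, -21, -9; average -11.4.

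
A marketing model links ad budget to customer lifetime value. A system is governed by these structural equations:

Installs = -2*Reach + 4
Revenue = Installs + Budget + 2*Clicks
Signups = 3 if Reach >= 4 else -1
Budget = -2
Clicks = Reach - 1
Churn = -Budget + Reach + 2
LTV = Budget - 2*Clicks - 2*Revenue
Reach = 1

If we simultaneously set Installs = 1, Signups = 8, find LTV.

The joint intervention fixes Installs = 1, Signups = 8, removing each variable's own equation.
Clicks = Reach - 1  [with Reach=1]  = 0
Revenue = Installs + Budget + 2*Clicks  [with Installs=1, Budget=-2, Clicks=0]  = -1
LTV = Budget - 2*Clicks - 2*Revenue  [with Budget=-2, Clicks=0, Revenue=-1]  = 0

0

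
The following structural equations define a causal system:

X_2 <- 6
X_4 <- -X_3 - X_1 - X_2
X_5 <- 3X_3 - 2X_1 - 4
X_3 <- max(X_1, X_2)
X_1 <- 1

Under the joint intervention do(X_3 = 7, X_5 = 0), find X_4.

-14

The joint intervention fixes X_3 = 7, X_5 = 0, removing each variable's own equation.
X_4 = -X_3 - X_1 - X_2  [with X_3=7, X_1=1, X_2=6]  = -14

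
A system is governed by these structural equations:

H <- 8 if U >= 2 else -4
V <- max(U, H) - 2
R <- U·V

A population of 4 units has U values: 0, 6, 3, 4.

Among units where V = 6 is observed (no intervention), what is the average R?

26

Conditioning on V=6 selects the 3 unit(s) with U ∈ {6, 3, 4}. Their R values: 36, 18, 24. Mean = 26.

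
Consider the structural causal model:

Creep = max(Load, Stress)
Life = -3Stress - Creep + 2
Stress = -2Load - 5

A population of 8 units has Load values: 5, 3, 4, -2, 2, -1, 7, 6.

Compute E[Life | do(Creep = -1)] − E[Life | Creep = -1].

27

Under do(Creep=-1), Creep's equation is replaced by Creep=-1 for every unit. Per-unit Life: 48, 36, 42, 6, 30, 12, 60, 54. Mean = 36.
Conditioning on Creep=-1 selects the 2 unit(s) with Load ∈ {-2, -1}. Their Life values: 6, 12. Mean = 9.
Difference = 36 − 9 = 27.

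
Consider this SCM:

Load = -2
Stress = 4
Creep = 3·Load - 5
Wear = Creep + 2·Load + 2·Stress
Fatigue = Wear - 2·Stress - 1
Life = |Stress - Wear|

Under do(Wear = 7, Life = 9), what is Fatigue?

-2

Setting Wear = 7, Life = 9 by intervention discards those variables' equations.
Fatigue = Wear - 2·Stress - 1  [with Wear=7, Stress=4]  = -2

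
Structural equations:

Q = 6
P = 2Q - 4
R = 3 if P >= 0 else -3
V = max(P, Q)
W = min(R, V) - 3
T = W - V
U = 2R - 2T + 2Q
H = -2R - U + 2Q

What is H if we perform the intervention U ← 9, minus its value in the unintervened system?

do(U=9) replaces the equation U = 2R - 2T + 2Q with the constant U = 9.
P = 2Q - 4  [with Q=6]  = 8
R = 3 if P >= 0 else -3  [with P=8]  = 3
H = -2R - U + 2Q  [with R=3, U=9, Q=6]  = -3
Without intervention: P = 2Q - 4  [with Q=6]  = 8; R = 3 if P >= 0 else -3  [with P=8]  = 3; V = max(P, Q)  [with P=8, Q=6]  = 8; W = min(R, V) - 3  [with R=3, V=8]  = 0; T = W - V  [with W=0, V=8]  = -8; U = 2R - 2T + 2Q  [with R=3, T=-8, Q=6]  = 34; H = -2R - U + 2Q  [with R=3, U=34, Q=6]  = -28.
Change = -3 − (-28) = 25.

25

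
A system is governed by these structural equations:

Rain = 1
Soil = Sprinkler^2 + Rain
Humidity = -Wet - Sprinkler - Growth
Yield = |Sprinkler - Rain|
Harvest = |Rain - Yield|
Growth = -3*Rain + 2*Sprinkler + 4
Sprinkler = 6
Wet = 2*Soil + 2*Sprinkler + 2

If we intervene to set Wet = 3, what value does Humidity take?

Under do(Wet=3), the mechanism Wet = 2*Soil + 2*Sprinkler + 2 is discarded; Wet is fixed at 3.
Growth = -3*Rain + 2*Sprinkler + 4  [with Rain=1, Sprinkler=6]  = 13
Humidity = -Wet - Sprinkler - Growth  [with Wet=3, Sprinkler=6, Growth=13]  = -22

-22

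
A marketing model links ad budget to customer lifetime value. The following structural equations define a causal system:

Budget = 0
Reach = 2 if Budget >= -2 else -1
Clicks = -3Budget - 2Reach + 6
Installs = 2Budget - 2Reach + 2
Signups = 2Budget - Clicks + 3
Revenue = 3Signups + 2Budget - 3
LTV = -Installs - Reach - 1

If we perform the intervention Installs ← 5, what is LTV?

-8

The intervention breaks the incoming arrows to Installs: Installs = 2Budget - 2Reach + 2 no longer applies, and Installs = 5.
Reach = 2 if Budget >= -2 else -1  [with Budget=0]  = 2
LTV = -Installs - Reach - 1  [with Installs=5, Reach=2]  = -8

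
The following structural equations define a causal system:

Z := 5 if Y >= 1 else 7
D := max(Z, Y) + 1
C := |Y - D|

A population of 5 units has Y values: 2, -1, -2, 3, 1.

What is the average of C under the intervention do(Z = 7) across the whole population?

7.4

The intervention sets Z=7 in all 5 units regardless of Y. Recomputing C per unit gives 6, 9, 10, 5, 7; average 7.4.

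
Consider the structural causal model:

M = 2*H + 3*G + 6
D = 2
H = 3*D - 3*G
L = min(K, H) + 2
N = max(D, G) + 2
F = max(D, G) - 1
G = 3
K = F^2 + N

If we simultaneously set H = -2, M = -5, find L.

Setting H = -2, M = -5 by intervention discards those variables' equations.
N = max(D, G) + 2  [with D=2, G=3]  = 5
F = max(D, G) - 1  [with D=2, G=3]  = 2
K = F^2 + N  [with F=2, N=5]  = 9
L = min(K, H) + 2  [with K=9, H=-2]  = 0

0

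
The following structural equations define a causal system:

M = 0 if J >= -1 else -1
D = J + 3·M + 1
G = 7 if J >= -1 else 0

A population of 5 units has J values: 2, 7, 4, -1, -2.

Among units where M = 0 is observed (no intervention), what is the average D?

Observing M=0 restricts to units where M's equation naturally yields 0: J ∈ {2, 7, 4, -1}. In that subpopulation D = 3, 8, 5, 0, mean 4.

4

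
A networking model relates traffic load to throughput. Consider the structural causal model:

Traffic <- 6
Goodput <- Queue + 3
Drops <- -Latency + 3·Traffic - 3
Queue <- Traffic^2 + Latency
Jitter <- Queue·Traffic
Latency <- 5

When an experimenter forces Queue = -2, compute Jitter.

-12

do(Queue=-2) replaces the equation Queue <- Traffic^2 + Latency with the constant Queue = -2.
Jitter = Queue·Traffic  [with Queue=-2, Traffic=6]  = -12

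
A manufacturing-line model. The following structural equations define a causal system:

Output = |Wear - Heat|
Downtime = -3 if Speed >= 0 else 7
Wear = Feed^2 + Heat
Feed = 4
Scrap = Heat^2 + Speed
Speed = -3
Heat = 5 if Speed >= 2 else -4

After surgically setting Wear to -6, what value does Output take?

2

Under do(Wear=-6), the mechanism Wear = Feed^2 + Heat is discarded; Wear is fixed at -6.
Heat = 5 if Speed >= 2 else -4  [with Speed=-3]  = -4
Output = |Wear - Heat|  [with Wear=-6, Heat=-4]  = 2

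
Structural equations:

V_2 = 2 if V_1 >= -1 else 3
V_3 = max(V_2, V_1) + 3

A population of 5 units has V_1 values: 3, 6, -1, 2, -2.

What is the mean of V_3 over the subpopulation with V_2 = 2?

E[V_3|V_2=2] averages over only the 4 units with V_2=2 (V_1 = 3, 6, -1, 2): V_3 = 6, 9, 5, 5, mean 6.25.

6.25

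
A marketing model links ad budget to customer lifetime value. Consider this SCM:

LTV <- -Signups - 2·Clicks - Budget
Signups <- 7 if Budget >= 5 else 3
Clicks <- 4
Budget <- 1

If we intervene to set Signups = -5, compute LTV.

-4

The intervention breaks the incoming arrows to Signups: Signups <- 7 if Budget >= 5 else 3 no longer applies, and Signups = -5.
LTV = -Signups - 2·Clicks - Budget  [with Signups=-5, Clicks=4, Budget=1]  = -4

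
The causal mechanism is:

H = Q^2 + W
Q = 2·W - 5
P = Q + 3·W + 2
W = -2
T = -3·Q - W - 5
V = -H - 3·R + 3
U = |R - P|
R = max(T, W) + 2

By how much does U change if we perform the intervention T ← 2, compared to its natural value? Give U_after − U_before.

-22

The intervention breaks the incoming arrows to T: T = -3·Q - W - 5 no longer applies, and T = 2.
Q = 2·W - 5  [with W=-2]  = -9
R = max(T, W) + 2  [with T=2, W=-2]  = 4
P = Q + 3·W + 2  [with Q=-9, W=-2]  = -13
U = |R - P|  [with R=4, P=-13]  = 17
Without intervention: Q = 2·W - 5  [with W=-2]  = -9; T = -3·Q - W - 5  [with Q=-9, W=-2]  = 24; R = max(T, W) + 2  [with T=24, W=-2]  = 26; P = Q + 3·W + 2  [with Q=-9, W=-2]  = -13; U = |R - P|  [with R=26, P=-13]  = 39.
Change = 17 − 39 = -22.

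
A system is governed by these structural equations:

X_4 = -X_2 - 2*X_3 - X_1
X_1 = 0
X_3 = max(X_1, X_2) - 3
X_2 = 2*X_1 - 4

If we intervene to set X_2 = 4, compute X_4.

-6

Under do(X_2=4), the mechanism X_2 = 2*X_1 - 4 is discarded; X_2 is fixed at 4.
X_3 = max(X_1, X_2) - 3  [with X_1=0, X_2=4]  = 1
X_4 = -X_2 - 2*X_3 - X_1  [with X_2=4, X_3=1, X_1=0]  = -6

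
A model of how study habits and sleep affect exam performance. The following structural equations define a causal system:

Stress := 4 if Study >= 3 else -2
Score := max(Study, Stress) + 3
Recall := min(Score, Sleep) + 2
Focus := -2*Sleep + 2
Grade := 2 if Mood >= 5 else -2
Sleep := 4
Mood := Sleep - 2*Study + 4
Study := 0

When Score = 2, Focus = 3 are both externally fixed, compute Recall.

4

Setting Score = 2, Focus = 3 by intervention discards those variables' equations.
Recall = min(Score, Sleep) + 2  [with Score=2, Sleep=4]  = 4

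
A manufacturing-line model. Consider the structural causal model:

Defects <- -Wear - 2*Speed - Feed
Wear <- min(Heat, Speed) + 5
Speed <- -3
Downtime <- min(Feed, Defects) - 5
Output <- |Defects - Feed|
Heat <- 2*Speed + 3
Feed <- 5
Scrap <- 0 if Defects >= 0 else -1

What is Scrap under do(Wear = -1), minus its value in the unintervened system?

Under do(Wear=-1), the mechanism Wear <- min(Heat, Speed) + 5 is discarded; Wear is fixed at -1.
Defects = -Wear - 2*Speed - Feed  [with Wear=-1, Speed=-3, Feed=5]  = 2
Scrap = 0 if Defects >= 0 else -1  [with Defects=2]  = 0
Without intervention: Heat = 2*Speed + 3  [with Speed=-3]  = -3; Wear = min(Heat, Speed) + 5  [with Heat=-3, Speed=-3]  = 2; Defects = -Wear - 2*Speed - Feed  [with Wear=2, Speed=-3, Feed=5]  = -1; Scrap = 0 if Defects >= 0 else -1  [with Defects=-1]  = -1.
Change = 0 − (-1) = 1.

1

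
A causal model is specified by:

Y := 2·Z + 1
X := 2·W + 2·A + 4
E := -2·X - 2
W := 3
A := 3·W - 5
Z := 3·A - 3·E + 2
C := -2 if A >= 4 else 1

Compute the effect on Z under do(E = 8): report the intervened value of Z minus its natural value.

Intervening sets E = 8 and removes its equation (E := -2·X - 2).
A = 3·W - 5  [with W=3]  = 4
Z = 3·A - 3·E + 2  [with A=4, E=8]  = -10
Without intervention: A = 3·W - 5  [with W=3]  = 4; X = 2·W + 2·A + 4  [with W=3, A=4]  = 18; E = -2·X - 2  [with X=18]  = -38; Z = 3·A - 3·E + 2  [with A=4, E=-38]  = 128.
Change = -10 − 128 = -138.

-138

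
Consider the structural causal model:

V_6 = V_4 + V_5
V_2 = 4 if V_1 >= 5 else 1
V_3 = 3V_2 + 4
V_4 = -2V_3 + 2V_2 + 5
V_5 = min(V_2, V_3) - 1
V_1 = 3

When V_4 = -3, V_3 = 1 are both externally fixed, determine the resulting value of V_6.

-3

The joint intervention fixes V_4 = -3, V_3 = 1, removing each variable's own equation.
V_2 = 4 if V_1 >= 5 else 1  [with V_1=3]  = 1
V_5 = min(V_2, V_3) - 1  [with V_2=1, V_3=1]  = 0
V_6 = V_4 + V_5  [with V_4=-3, V_5=0]  = -3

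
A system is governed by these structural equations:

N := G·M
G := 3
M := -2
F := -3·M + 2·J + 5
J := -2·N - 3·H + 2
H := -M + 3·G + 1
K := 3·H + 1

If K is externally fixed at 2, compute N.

do(K=2) replaces the equation K := 3·H + 1 with the constant K = 2.
N is not downstream of the intervention, so its value is determined by the original equations.
N = G·M  [with G=3, M=-2]  = -6

-6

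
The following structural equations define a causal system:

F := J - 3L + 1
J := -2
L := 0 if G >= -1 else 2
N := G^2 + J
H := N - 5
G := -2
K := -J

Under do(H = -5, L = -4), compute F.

Setting H = -5, L = -4 by intervention discards those variables' equations.
F = J - 3L + 1  [with J=-2, L=-4]  = 11

11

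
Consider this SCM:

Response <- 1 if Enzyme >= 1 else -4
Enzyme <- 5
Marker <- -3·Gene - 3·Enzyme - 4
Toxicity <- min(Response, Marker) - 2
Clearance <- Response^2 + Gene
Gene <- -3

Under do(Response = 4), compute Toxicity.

-12

Intervening sets Response = 4 and removes its equation (Response <- 1 if Enzyme >= 1 else -4).
Marker = -3·Gene - 3·Enzyme - 4  [with Gene=-3, Enzyme=5]  = -10
Toxicity = min(Response, Marker) - 2  [with Response=4, Marker=-10]  = -12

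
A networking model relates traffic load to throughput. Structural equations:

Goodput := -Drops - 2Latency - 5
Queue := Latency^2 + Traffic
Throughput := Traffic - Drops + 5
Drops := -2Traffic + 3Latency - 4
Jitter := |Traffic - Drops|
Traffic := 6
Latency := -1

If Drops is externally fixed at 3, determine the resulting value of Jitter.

Intervening sets Drops = 3 and removes its equation (Drops := -2Traffic + 3Latency - 4).
Jitter = |Traffic - Drops|  [with Traffic=6, Drops=3]  = 3

3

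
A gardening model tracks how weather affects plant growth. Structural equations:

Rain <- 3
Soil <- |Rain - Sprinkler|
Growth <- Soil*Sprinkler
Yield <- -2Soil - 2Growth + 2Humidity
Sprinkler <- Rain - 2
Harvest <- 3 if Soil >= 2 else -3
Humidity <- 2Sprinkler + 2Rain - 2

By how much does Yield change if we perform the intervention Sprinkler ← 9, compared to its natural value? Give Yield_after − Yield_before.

-80

Under do(Sprinkler=9), the mechanism Sprinkler <- Rain - 2 is discarded; Sprinkler is fixed at 9.
Soil = |Rain - Sprinkler|  [with Rain=3, Sprinkler=9]  = 6
Growth = Soil*Sprinkler  [with Soil=6, Sprinkler=9]  = 54
Humidity = 2Sprinkler + 2Rain - 2  [with Sprinkler=9, Rain=3]  = 22
Yield = -2Soil - 2Growth + 2Humidity  [with Soil=6, Growth=54, Humidity=22]  = -76
Without intervention: Sprinkler = Rain - 2  [with Rain=3]  = 1; Soil = |Rain - Sprinkler|  [with Rain=3, Sprinkler=1]  = 2; Growth = Soil*Sprinkler  [with Soil=2, Sprinkler=1]  = 2; Humidity = 2Sprinkler + 2Rain - 2  [with Sprinkler=1, Rain=3]  = 6; Yield = -2Soil - 2Growth + 2Humidity  [with Soil=2, Growth=2, Humidity=6]  = 4.
Change = -76 − 4 = -80.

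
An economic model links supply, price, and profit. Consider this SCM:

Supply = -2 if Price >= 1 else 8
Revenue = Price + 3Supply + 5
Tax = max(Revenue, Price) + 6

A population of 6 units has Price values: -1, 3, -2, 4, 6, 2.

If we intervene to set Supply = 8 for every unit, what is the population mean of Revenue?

The intervention sets Supply=8 in all 6 units regardless of Price. Recomputing Revenue per unit gives 28, 32, 27, 33, 35, 31; average 31.

31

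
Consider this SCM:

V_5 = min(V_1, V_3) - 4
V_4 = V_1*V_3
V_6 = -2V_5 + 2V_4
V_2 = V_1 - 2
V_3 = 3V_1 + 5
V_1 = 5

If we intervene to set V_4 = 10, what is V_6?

18

Under do(V_4=10), the mechanism V_4 = V_1*V_3 is discarded; V_4 is fixed at 10.
V_3 = 3V_1 + 5  [with V_1=5]  = 20
V_5 = min(V_1, V_3) - 4  [with V_1=5, V_3=20]  = 1
V_6 = -2V_5 + 2V_4  [with V_5=1, V_4=10]  = 18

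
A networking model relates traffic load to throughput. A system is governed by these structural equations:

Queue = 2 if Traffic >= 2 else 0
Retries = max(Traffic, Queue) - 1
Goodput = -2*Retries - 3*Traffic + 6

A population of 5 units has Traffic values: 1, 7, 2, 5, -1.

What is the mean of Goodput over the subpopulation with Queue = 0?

Conditioning on Queue=0 selects the 2 unit(s) with Traffic ∈ {1, -1}. Their Goodput values: 3, 11. Mean = 7.

7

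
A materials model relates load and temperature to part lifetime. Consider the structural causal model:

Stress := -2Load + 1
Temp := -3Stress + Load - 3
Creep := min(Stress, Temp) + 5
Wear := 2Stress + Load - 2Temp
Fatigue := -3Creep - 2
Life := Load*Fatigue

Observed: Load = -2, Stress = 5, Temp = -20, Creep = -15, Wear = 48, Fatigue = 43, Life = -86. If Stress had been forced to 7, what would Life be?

-122

Under do(Stress=7), the mechanism Stress := -2Load + 1 is discarded; Stress is fixed at 7.
Temp = -3Stress + Load - 3  [with Stress=7, Load=-2]  = -26
Creep = min(Stress, Temp) + 5  [with Stress=7, Temp=-26]  = -21
Fatigue = -3Creep - 2  [with Creep=-21]  = 61
Life = Load*Fatigue  [with Load=-2, Fatigue=61]  = -122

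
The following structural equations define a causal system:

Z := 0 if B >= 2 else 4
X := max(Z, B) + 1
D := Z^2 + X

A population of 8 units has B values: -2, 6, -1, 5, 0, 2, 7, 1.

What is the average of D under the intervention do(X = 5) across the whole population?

13

Every unit gets X=5 under the intervention. D values become 21, 5, 21, 5, 21, 5, 5, 21; E[D|do(X=5)] = 13.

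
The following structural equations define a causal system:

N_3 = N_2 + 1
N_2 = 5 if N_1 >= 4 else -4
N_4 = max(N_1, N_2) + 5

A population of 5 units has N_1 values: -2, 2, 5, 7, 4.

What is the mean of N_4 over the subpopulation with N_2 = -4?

Observing N_2=-4 restricts to units where N_2's equation naturally yields -4: N_1 ∈ {-2, 2}. In that subpopulation N_4 = 3, 7, mean 5.

5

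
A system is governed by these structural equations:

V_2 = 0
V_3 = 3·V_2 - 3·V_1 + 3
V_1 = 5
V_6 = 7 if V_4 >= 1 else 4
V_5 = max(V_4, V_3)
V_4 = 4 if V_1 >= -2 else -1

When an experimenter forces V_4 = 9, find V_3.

Under do(V_4=9), the mechanism V_4 = 4 if V_1 >= -2 else -1 is discarded; V_4 is fixed at 9.
Since V_3 is not a descendant of the intervened variable, it is unaffected.
V_3 = 3·V_2 - 3·V_1 + 3  [with V_2=0, V_1=5]  = -12

-12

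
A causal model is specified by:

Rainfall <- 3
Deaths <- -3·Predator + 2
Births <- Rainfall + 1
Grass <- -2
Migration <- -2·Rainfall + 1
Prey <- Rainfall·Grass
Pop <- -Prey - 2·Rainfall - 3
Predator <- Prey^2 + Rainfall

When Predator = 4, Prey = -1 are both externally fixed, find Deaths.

-10

The joint intervention fixes Predator = 4, Prey = -1, removing each variable's own equation.
Deaths = -3·Predator + 2  [with Predator=4]  = -10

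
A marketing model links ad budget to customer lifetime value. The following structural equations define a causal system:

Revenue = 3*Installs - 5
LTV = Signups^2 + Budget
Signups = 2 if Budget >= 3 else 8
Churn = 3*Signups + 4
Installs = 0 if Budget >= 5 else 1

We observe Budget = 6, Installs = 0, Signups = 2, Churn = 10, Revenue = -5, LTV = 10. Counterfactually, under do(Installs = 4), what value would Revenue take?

do(Installs=4) replaces the equation Installs = 0 if Budget >= 5 else 1 with the constant Installs = 4.
Revenue = 3*Installs - 5  [with Installs=4]  = 7

7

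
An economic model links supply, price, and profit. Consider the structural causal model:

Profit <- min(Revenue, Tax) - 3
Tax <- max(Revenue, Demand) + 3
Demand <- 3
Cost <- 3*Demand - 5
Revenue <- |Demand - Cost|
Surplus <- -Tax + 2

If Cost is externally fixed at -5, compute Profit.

5

do(Cost=-5) replaces the equation Cost <- 3*Demand - 5 with the constant Cost = -5.
Revenue = |Demand - Cost|  [with Demand=3, Cost=-5]  = 8
Tax = max(Revenue, Demand) + 3  [with Revenue=8, Demand=3]  = 11
Profit = min(Revenue, Tax) - 3  [with Revenue=8, Tax=11]  = 5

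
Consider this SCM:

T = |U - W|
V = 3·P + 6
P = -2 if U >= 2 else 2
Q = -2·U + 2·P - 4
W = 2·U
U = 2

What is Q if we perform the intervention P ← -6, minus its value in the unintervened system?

-8

The intervention breaks the incoming arrows to P: P = -2 if U >= 2 else 2 no longer applies, and P = -6.
Q = -2·U + 2·P - 4  [with U=2, P=-6]  = -20
Without intervention: P = -2 if U >= 2 else 2  [with U=2]  = -2; Q = -2·U + 2·P - 4  [with U=2, P=-2]  = -12.
Change = -20 − (-12) = -8.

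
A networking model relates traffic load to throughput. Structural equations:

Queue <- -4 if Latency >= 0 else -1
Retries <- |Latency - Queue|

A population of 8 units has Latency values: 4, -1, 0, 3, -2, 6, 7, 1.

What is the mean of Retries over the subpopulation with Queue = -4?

Observing Queue=-4 restricts to units where Queue's equation naturally yields -4: Latency ∈ {4, 0, 3, 6, 7, 1}. In that subpopulation Retries = 8, 4, 7, 10, 11, 5, mean 7.5.

7.5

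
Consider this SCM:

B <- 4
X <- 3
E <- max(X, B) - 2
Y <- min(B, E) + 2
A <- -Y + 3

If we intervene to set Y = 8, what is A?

Intervening sets Y = 8 and removes its equation (Y <- min(B, E) + 2).
A = -Y + 3  [with Y=8]  = -5

-5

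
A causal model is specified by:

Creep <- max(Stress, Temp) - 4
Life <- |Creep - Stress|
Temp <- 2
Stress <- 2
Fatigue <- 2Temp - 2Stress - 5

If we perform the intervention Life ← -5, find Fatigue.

The intervention breaks the incoming arrows to Life: Life <- |Creep - Stress| no longer applies, and Life = -5.
Since Fatigue is not a descendant of the intervened variable, it is unaffected.
Fatigue = 2Temp - 2Stress - 5  [with Temp=2, Stress=2]  = -5

-5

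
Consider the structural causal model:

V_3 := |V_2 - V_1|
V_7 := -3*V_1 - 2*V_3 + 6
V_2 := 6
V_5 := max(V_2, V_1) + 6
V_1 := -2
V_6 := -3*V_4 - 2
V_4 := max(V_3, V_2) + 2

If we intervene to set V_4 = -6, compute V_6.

Under do(V_4=-6), the mechanism V_4 := max(V_3, V_2) + 2 is discarded; V_4 is fixed at -6.
V_6 = -3*V_4 - 2  [with V_4=-6]  = 16

16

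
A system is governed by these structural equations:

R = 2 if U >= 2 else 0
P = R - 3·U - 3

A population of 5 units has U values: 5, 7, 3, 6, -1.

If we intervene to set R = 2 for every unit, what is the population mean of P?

The intervention sets R=2 in all 5 units regardless of U. Recomputing P per unit gives -16, -22, -10, -19, 2; average -13.

-13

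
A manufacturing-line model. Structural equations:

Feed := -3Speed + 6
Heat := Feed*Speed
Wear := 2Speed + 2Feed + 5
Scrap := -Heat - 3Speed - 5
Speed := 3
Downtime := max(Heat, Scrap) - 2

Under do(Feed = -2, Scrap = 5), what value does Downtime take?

Setting Feed = -2, Scrap = 5 by intervention discards those variables' equations.
Heat = Feed*Speed  [with Feed=-2, Speed=3]  = -6
Downtime = max(Heat, Scrap) - 2  [with Heat=-6, Scrap=5]  = 3

3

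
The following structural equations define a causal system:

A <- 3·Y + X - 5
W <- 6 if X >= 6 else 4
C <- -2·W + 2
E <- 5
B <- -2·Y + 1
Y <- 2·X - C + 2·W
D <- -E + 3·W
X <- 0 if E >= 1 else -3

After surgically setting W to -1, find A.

-23

The intervention breaks the incoming arrows to W: W <- 6 if X >= 6 else 4 no longer applies, and W = -1.
X = 0 if E >= 1 else -3  [with E=5]  = 0
C = -2·W + 2  [with W=-1]  = 4
Y = 2·X - C + 2·W  [with X=0, C=4, W=-1]  = -6
A = 3·Y + X - 5  [with Y=-6, X=0]  = -23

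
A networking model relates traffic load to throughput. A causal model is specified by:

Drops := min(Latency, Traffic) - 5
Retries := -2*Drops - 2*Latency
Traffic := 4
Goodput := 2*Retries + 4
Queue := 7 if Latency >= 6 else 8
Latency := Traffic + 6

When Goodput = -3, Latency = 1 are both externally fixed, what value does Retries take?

The joint intervention fixes Goodput = -3, Latency = 1, removing each variable's own equation.
Drops = min(Latency, Traffic) - 5  [with Latency=1, Traffic=4]  = -4
Retries = -2*Drops - 2*Latency  [with Drops=-4, Latency=1]  = 6

6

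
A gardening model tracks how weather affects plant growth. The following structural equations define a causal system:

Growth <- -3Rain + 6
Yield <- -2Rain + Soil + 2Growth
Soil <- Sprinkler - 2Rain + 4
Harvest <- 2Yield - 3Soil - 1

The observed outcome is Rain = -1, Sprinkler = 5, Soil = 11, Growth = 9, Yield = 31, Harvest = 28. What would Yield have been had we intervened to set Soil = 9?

do(Soil=9) replaces the equation Soil <- Sprinkler - 2Rain + 4 with the constant Soil = 9.
Growth = -3Rain + 6  [with Rain=-1]  = 9
Yield = -2Rain + Soil + 2Growth  [with Rain=-1, Soil=9, Growth=9]  = 29

29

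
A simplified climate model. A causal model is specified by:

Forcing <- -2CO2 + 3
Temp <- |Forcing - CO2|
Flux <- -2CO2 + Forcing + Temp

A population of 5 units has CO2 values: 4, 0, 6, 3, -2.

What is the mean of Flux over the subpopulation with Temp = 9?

Conditioning on Temp=9 selects the 2 unit(s) with CO2 ∈ {4, -2}. Their Flux values: -4, 20. Mean = 8.

8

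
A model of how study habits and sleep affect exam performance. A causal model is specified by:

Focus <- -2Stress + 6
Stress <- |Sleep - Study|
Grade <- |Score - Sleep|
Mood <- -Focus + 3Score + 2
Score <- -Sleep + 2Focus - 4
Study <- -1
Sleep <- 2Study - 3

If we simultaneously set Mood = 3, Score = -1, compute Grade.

4

Setting Mood = 3, Score = -1 by intervention discards those variables' equations.
Sleep = 2Study - 3  [with Study=-1]  = -5
Grade = |Score - Sleep|  [with Score=-1, Sleep=-5]  = 4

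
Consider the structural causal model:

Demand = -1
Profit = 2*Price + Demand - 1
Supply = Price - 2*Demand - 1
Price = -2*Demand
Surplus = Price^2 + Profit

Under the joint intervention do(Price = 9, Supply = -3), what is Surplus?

97

Under do(Price = 9, Supply = -3), each intervened variable's structural equation is replaced by its fixed value.
Profit = 2*Price + Demand - 1  [with Price=9, Demand=-1]  = 16
Surplus = Price^2 + Profit  [with Price=9, Profit=16]  = 97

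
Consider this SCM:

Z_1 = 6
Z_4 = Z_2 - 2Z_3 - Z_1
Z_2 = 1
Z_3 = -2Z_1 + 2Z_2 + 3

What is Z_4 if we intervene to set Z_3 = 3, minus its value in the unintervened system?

-20

The intervention breaks the incoming arrows to Z_3: Z_3 = -2Z_1 + 2Z_2 + 3 no longer applies, and Z_3 = 3.
Z_4 = Z_2 - 2Z_3 - Z_1  [with Z_2=1, Z_3=3, Z_1=6]  = -11
Without intervention: Z_3 = -2Z_1 + 2Z_2 + 3  [with Z_1=6, Z_2=1]  = -7; Z_4 = Z_2 - 2Z_3 - Z_1  [with Z_2=1, Z_3=-7, Z_1=6]  = 9.
Change = -11 − 9 = -20.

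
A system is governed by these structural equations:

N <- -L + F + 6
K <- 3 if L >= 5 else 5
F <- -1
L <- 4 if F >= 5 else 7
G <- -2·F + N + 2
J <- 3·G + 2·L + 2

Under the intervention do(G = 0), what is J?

Intervening sets G = 0 and removes its equation (G <- -2·F + N + 2).
L = 4 if F >= 5 else 7  [with F=-1]  = 7
J = 3·G + 2·L + 2  [with G=0, L=7]  = 16

16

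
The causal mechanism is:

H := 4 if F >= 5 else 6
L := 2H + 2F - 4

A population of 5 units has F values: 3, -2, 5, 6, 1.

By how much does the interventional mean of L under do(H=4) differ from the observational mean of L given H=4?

-5.8

The intervention sets H=4 in all 5 units regardless of F. Recomputing L per unit gives 10, 0, 14, 16, 6; average 9.2.
Conditioning on H=4 selects the 2 unit(s) with F ∈ {5, 6}. Their L values: 14, 16. Mean = 15.
Difference = 9.2 − 15 = -5.8.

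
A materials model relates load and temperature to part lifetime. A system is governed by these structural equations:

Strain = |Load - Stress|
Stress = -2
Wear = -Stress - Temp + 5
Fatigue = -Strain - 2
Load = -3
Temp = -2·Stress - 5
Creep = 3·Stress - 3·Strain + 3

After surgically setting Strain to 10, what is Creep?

-33

do(Strain=10) replaces the equation Strain = |Load - Stress| with the constant Strain = 10.
Creep = 3·Stress - 3·Strain + 3  [with Stress=-2, Strain=10]  = -33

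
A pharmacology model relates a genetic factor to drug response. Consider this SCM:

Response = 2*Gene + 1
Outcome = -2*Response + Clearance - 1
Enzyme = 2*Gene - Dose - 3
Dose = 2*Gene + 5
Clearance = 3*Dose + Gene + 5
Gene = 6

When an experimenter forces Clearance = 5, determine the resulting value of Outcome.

The intervention breaks the incoming arrows to Clearance: Clearance = 3*Dose + Gene + 5 no longer applies, and Clearance = 5.
Response = 2*Gene + 1  [with Gene=6]  = 13
Outcome = -2*Response + Clearance - 1  [with Response=13, Clearance=5]  = -22

-22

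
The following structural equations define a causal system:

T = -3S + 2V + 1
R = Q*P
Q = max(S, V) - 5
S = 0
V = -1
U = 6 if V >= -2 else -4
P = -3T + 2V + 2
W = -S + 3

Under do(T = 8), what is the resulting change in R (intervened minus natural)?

The intervention breaks the incoming arrows to T: T = -3S + 2V + 1 no longer applies, and T = 8.
Q = max(S, V) - 5  [with S=0, V=-1]  = -5
P = -3T + 2V + 2  [with T=8, V=-1]  = -24
R = Q*P  [with Q=-5, P=-24]  = 120
Without intervention: Q = max(S, V) - 5  [with S=0, V=-1]  = -5; T = -3S + 2V + 1  [with S=0, V=-1]  = -1; P = -3T + 2V + 2  [with T=-1, V=-1]  = 3; R = Q*P  [with Q=-5, P=3]  = -15.
Change = 120 − (-15) = 135.

135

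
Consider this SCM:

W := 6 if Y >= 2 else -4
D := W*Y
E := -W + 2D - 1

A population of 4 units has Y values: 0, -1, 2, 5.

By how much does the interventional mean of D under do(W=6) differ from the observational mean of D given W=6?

do(W=6) breaks W's dependence on Y. With W=6 fixed, D across the units is 0, -6, 12, 30, mean 9.
Conditioning on W=6 selects the 2 unit(s) with Y ∈ {2, 5}. Their D values: 12, 30. Mean = 21.
Difference = 9 − 21 = -12.

-12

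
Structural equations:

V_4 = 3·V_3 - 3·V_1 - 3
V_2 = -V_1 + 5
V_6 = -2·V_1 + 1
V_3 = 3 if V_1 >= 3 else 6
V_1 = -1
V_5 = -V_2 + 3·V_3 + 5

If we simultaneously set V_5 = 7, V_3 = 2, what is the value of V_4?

Under do(V_5 = 7, V_3 = 2), each intervened variable's structural equation is replaced by its fixed value.
V_4 = 3·V_3 - 3·V_1 - 3  [with V_3=2, V_1=-1]  = 6

6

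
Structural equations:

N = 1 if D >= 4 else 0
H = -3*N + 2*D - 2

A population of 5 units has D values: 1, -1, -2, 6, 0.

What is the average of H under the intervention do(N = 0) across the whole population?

-0.4

The intervention sets N=0 in all 5 units regardless of D. Recomputing H per unit gives 0, -4, -6, 10, -2; average -0.4.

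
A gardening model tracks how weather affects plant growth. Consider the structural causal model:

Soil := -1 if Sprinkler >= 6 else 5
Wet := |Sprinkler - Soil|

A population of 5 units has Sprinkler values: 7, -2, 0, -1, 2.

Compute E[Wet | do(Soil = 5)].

Under do(Soil=5), Soil's equation is replaced by Soil=5 for every unit. Per-unit Wet: 2, 7, 5, 6, 3. Mean = 4.6.

4.6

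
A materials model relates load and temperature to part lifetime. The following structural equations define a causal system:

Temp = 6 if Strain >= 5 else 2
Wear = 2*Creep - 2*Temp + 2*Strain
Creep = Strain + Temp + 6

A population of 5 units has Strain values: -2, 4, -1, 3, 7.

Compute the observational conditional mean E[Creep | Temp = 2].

Observing Temp=2 restricts to units where Temp's equation naturally yields 2: Strain ∈ {-2, 4, -1, 3}. In that subpopulation Creep = 6, 12, 7, 11, mean 9.

9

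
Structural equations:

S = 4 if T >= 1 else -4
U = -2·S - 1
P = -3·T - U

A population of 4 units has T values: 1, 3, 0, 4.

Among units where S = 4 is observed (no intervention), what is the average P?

Conditioning on S=4 selects the 3 unit(s) with T ∈ {1, 3, 4}. Their P values: 6, 0, -3. Mean = 1.

1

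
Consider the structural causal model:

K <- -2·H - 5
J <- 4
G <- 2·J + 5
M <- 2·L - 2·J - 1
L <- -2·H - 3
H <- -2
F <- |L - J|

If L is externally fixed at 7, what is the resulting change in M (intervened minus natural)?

12

The intervention breaks the incoming arrows to L: L <- -2·H - 3 no longer applies, and L = 7.
M = 2·L - 2·J - 1  [with L=7, J=4]  = 5
Without intervention: L = -2·H - 3  [with H=-2]  = 1; M = 2·L - 2·J - 1  [with L=1, J=4]  = -7.
Change = 5 − (-7) = 12.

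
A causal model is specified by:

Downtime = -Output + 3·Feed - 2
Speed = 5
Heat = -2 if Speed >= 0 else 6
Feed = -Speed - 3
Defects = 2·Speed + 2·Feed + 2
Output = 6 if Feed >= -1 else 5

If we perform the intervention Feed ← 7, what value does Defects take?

Under do(Feed=7), the mechanism Feed = -Speed - 3 is discarded; Feed is fixed at 7.
Defects = 2·Speed + 2·Feed + 2  [with Speed=5, Feed=7]  = 26

26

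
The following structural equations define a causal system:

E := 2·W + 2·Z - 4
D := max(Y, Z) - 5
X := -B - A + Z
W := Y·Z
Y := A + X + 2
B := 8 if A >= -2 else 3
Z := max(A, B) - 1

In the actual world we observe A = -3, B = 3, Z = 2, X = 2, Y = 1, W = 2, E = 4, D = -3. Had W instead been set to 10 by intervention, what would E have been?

Intervening sets W = 10 and removes its equation (W := Y·Z).
B = 8 if A >= -2 else 3  [with A=-3]  = 3
Z = max(A, B) - 1  [with A=-3, B=3]  = 2
E = 2·W + 2·Z - 4  [with W=10, Z=2]  = 20

20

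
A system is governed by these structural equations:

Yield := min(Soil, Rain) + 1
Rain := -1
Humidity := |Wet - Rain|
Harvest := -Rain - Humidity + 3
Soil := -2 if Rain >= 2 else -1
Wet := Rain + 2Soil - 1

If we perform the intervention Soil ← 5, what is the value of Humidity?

Under do(Soil=5), the mechanism Soil := -2 if Rain >= 2 else -1 is discarded; Soil is fixed at 5.
Wet = Rain + 2Soil - 1  [with Rain=-1, Soil=5]  = 8
Humidity = |Wet - Rain|  [with Wet=8, Rain=-1]  = 9

9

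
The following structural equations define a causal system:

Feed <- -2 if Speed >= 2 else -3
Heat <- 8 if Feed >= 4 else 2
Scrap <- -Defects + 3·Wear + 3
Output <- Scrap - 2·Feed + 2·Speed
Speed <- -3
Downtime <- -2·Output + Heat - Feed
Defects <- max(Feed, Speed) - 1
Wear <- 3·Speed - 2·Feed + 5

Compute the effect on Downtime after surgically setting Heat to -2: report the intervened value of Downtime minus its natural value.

-4

The intervention breaks the incoming arrows to Heat: Heat <- 8 if Feed >= 4 else 2 no longer applies, and Heat = -2.
Feed = -2 if Speed >= 2 else -3  [with Speed=-3]  = -3
Wear = 3·Speed - 2·Feed + 5  [with Speed=-3, Feed=-3]  = 2
Defects = max(Feed, Speed) - 1  [with Feed=-3, Speed=-3]  = -4
Scrap = -Defects + 3·Wear + 3  [with Defects=-4, Wear=2]  = 13
Output = Scrap - 2·Feed + 2·Speed  [with Scrap=13, Feed=-3, Speed=-3]  = 13
Downtime = -2·Output + Heat - Feed  [with Output=13, Heat=-2, Feed=-3]  = -25
Without intervention: Feed = -2 if Speed >= 2 else -3  [with Speed=-3]  = -3; Heat = 8 if Feed >= 4 else 2  [with Feed=-3]  = 2; Wear = 3·Speed - 2·Feed + 5  [with Speed=-3, Feed=-3]  = 2; Defects = max(Feed, Speed) - 1  [with Feed=-3, Speed=-3]  = -4; Scrap = -Defects + 3·Wear + 3  [with Defects=-4, Wear=2]  = 13; Output = Scrap - 2·Feed + 2·Speed  [with Scrap=13, Feed=-3, Speed=-3]  = 13; Downtime = -2·Output + Heat - Feed  [with Output=13, Heat=2, Feed=-3]  = -21.
Change = -25 − (-21) = -4.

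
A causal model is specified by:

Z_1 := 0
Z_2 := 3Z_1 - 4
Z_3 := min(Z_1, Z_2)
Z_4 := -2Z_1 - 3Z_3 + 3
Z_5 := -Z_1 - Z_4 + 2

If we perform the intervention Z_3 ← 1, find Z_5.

do(Z_3=1) replaces the equation Z_3 := min(Z_1, Z_2) with the constant Z_3 = 1.
Z_4 = -2Z_1 - 3Z_3 + 3  [with Z_1=0, Z_3=1]  = 0
Z_5 = -Z_1 - Z_4 + 2  [with Z_1=0, Z_4=0]  = 2

2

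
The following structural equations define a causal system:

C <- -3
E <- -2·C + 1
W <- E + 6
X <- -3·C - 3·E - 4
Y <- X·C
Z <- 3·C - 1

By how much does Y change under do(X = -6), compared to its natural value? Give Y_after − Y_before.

The intervention breaks the incoming arrows to X: X <- -3·C - 3·E - 4 no longer applies, and X = -6.
Y = X·C  [with X=-6, C=-3]  = 18
Without intervention: E = -2·C + 1  [with C=-3]  = 7; X = -3·C - 3·E - 4  [with C=-3, E=7]  = -16; Y = X·C  [with X=-16, C=-3]  = 48.
Change = 18 − 48 = -30.

-30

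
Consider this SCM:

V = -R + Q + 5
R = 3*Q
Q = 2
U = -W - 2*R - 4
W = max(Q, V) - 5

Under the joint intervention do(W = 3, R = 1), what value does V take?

Setting W = 3, R = 1 by intervention discards those variables' equations.
V = -R + Q + 5  [with R=1, Q=2]  = 6

6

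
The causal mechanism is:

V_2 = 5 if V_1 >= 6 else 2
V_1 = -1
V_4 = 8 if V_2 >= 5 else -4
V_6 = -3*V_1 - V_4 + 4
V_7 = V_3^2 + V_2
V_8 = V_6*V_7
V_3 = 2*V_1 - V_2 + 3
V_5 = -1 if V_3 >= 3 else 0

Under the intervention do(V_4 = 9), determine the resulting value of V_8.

do(V_4=9) replaces the equation V_4 = 8 if V_2 >= 5 else -4 with the constant V_4 = 9.
V_2 = 5 if V_1 >= 6 else 2  [with V_1=-1]  = 2
V_3 = 2*V_1 - V_2 + 3  [with V_1=-1, V_2=2]  = -1
V_6 = -3*V_1 - V_4 + 4  [with V_1=-1, V_4=9]  = -2
V_7 = V_3^2 + V_2  [with V_3=-1, V_2=2]  = 3
V_8 = V_6*V_7  [with V_6=-2, V_7=3]  = -6

-6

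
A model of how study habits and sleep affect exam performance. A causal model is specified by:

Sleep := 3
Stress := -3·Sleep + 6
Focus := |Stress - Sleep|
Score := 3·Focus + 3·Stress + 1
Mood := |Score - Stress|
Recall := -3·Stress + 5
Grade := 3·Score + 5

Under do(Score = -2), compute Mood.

Intervening sets Score = -2 and removes its equation (Score := 3·Focus + 3·Stress + 1).
Stress = -3·Sleep + 6  [with Sleep=3]  = -3
Mood = |Score - Stress|  [with Score=-2, Stress=-3]  = 1

1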